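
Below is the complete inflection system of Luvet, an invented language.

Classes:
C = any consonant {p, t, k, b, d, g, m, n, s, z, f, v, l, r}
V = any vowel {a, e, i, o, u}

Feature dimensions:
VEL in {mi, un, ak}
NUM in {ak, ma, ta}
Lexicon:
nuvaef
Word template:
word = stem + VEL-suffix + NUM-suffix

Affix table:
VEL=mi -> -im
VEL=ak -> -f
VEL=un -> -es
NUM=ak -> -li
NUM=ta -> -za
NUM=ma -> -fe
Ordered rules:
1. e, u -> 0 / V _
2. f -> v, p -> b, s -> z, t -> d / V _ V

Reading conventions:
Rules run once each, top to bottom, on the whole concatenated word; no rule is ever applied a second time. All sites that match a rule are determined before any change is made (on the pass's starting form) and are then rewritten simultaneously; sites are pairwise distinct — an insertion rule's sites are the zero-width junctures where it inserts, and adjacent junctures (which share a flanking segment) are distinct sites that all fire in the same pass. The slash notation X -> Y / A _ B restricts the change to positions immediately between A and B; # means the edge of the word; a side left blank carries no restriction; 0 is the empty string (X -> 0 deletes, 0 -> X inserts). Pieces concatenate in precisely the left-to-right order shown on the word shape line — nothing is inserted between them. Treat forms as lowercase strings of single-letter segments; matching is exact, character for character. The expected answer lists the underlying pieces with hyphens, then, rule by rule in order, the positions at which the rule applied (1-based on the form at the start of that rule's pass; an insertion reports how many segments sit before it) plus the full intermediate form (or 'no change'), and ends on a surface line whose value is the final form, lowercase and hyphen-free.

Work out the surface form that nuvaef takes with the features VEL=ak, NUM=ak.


underlying: nuvaef-f-li
1. e, u -> 0 / V _: fires at position(s) 5: nuvaffli
2. f -> v, p -> b, s -> z, t -> d / V _ V: no change
surface: nuvaffli


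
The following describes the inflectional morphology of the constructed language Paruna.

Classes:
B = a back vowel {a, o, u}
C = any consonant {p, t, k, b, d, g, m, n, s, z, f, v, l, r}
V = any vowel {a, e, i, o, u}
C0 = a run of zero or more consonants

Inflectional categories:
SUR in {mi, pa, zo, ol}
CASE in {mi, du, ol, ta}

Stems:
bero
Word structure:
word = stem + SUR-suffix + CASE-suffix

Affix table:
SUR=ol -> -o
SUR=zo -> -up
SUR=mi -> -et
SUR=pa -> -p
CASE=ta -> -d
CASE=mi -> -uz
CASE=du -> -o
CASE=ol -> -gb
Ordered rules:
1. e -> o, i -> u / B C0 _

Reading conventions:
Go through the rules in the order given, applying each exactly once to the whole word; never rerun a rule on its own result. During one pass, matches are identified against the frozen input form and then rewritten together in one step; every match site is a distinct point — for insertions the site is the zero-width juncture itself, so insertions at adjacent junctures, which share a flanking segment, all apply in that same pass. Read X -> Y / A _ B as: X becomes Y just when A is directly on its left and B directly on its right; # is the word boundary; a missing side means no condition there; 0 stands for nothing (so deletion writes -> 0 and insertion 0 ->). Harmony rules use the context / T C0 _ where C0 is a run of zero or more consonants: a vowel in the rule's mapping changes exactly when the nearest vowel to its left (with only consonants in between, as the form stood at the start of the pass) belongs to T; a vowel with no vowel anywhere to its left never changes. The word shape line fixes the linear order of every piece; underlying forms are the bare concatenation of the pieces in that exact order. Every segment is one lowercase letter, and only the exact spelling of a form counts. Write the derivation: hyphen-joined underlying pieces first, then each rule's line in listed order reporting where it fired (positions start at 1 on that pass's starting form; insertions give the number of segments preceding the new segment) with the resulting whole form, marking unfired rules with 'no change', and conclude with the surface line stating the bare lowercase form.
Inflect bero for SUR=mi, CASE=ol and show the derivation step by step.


underlying: bero-et-gb
1. e -> o, i -> u / B C0 _: fires at position(s) 5: berootgb
surface: berootgb


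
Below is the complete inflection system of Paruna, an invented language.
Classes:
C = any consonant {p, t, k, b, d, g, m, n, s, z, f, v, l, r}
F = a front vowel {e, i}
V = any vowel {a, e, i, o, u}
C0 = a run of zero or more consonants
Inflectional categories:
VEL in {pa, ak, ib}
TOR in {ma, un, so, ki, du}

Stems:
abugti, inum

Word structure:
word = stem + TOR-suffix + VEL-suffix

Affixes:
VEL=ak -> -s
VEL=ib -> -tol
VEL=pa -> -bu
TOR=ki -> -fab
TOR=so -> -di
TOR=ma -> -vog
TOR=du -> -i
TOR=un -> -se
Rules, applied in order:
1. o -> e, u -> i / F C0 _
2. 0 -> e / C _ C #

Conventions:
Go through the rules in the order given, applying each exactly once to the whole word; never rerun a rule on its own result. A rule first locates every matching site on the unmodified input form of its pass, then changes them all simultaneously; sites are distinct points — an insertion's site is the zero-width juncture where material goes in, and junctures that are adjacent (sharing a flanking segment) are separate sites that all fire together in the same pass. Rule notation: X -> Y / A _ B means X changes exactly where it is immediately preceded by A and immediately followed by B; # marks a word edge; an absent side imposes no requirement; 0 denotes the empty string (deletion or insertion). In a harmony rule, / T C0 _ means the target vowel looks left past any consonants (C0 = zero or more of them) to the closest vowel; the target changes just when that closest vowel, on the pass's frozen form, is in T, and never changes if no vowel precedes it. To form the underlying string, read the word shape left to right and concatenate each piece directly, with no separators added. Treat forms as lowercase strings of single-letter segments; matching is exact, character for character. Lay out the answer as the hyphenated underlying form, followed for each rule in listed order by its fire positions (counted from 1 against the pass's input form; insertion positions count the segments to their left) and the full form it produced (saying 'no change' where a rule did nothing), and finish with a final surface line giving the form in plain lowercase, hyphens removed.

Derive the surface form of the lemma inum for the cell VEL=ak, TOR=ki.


underlying: inum-fab-s
1. o -> e, u -> i / F C0 _: fires at position(s) 3: inimfabs
2. 0 -> e / C _ C #: inserts after position(s) 7: inimfabes
surface: inimfabes


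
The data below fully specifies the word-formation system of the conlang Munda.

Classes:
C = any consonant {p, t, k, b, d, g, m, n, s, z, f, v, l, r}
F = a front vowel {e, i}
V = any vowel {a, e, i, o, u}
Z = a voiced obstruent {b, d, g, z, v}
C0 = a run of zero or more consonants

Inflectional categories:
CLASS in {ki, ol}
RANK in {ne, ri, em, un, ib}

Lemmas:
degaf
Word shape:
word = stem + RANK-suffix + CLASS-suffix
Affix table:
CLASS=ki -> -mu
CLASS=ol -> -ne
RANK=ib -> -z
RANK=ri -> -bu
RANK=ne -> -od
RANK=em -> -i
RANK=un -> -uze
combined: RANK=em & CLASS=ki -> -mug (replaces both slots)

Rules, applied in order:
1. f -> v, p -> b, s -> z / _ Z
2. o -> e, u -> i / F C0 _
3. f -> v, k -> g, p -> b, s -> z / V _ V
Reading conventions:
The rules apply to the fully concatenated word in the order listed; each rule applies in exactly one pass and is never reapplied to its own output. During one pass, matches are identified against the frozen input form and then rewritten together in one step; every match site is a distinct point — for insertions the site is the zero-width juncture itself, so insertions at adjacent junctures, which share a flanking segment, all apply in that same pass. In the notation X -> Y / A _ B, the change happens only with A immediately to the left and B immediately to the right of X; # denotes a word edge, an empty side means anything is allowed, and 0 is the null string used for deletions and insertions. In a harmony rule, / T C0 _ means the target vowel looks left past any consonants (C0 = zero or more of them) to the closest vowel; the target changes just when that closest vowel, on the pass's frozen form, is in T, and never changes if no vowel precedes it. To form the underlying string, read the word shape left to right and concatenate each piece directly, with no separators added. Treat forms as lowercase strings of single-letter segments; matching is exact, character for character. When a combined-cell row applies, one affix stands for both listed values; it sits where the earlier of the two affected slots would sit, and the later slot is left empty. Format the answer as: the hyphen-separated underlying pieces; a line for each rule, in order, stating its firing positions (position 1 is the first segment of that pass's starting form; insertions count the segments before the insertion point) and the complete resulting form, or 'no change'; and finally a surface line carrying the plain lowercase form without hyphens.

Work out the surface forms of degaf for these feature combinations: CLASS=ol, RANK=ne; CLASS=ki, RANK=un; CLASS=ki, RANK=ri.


cell CLASS=ol, RANK=ne:
underlying: degaf-od-ne
1. f -> v, p -> b, s -> z / _ Z: no change
2. o -> e, u -> i / F C0 _: no change
3. f -> v, k -> g, p -> b, s -> z / V _ V: fires at position(s) 5: degavodne
surface: degavodne

cell CLASS=ki, RANK=un:
underlying: degaf-uze-mu
1. f -> v, p -> b, s -> z / _ Z: no change
2. o -> e, u -> i / F C0 _: fires at position(s) 10: degafuzemi
3. f -> v, k -> g, p -> b, s -> z / V _ V: fires at position(s) 5: degavuzemi
surface: degavuzemi

cell CLASS=ki, RANK=ri:
underlying: degaf-bu-mu
1. f -> v, p -> b, s -> z / _ Z: fires at position(s) 5: degavbumu
2. o -> e, u -> i / F C0 _: no change
3. f -> v, k -> g, p -> b, s -> z / V _ V: no change
surface: degavbumu


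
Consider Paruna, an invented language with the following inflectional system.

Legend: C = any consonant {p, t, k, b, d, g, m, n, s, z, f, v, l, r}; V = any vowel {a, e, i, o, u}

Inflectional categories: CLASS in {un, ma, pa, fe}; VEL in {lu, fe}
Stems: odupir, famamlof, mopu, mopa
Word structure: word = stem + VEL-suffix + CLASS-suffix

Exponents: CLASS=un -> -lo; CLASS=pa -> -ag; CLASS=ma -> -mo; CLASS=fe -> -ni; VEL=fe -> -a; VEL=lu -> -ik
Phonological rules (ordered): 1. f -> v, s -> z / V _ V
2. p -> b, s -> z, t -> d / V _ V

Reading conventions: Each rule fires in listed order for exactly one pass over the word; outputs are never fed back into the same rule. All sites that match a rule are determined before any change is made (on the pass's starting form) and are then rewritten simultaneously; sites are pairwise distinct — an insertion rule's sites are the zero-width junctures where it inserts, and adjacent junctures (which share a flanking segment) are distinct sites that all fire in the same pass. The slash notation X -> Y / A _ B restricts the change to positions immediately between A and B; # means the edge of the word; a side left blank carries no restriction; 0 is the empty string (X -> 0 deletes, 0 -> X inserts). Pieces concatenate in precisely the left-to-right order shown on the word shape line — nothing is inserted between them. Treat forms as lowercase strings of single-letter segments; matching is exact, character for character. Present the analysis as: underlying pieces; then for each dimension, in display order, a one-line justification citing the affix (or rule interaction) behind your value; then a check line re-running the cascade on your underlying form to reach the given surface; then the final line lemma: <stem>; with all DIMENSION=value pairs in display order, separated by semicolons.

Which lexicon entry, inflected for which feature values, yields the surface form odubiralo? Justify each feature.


underlying: odupir-a-lo
CLASS=un - signalled by the affix -lo
VEL=fe - signalled by the affix -a
check: odupiralo -> odupiralo -> odubiralo
lemma: odupir; CLASS=un; VEL=fe


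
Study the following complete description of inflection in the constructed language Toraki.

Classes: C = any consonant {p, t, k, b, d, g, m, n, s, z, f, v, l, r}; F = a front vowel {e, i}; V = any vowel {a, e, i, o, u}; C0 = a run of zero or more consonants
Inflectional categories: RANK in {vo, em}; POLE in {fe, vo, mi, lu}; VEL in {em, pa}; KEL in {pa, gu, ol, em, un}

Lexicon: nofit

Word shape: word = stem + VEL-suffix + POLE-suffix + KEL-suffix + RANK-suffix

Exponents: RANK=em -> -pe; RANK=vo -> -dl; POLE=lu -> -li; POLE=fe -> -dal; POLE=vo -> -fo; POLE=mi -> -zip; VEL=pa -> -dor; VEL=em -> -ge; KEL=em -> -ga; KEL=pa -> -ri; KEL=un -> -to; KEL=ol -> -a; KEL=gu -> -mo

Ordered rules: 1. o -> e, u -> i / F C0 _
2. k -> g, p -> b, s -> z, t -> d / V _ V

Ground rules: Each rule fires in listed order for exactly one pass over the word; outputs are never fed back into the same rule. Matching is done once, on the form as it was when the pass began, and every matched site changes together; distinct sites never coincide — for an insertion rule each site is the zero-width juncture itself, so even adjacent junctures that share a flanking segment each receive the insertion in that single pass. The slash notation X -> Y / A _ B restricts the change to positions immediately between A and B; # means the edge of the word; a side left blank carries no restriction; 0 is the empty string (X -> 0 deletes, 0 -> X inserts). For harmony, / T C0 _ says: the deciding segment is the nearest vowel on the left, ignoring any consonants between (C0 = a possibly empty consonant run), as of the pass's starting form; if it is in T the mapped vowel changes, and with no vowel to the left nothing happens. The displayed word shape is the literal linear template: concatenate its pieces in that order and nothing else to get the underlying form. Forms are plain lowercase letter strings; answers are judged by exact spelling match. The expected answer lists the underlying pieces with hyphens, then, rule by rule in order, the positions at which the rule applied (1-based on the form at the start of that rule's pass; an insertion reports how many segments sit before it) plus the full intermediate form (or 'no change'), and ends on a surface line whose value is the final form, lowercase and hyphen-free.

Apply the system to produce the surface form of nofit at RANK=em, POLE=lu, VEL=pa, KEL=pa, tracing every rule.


underlying: nofit-dor-li-ri-pe
1. o -> e, u -> i / F C0 _: fires at position(s) 7: nofitderliripe
2. k -> g, p -> b, s -> z, t -> d / V _ V: fires at position(s) 13: nofitderliribe
surface: nofitderliribe


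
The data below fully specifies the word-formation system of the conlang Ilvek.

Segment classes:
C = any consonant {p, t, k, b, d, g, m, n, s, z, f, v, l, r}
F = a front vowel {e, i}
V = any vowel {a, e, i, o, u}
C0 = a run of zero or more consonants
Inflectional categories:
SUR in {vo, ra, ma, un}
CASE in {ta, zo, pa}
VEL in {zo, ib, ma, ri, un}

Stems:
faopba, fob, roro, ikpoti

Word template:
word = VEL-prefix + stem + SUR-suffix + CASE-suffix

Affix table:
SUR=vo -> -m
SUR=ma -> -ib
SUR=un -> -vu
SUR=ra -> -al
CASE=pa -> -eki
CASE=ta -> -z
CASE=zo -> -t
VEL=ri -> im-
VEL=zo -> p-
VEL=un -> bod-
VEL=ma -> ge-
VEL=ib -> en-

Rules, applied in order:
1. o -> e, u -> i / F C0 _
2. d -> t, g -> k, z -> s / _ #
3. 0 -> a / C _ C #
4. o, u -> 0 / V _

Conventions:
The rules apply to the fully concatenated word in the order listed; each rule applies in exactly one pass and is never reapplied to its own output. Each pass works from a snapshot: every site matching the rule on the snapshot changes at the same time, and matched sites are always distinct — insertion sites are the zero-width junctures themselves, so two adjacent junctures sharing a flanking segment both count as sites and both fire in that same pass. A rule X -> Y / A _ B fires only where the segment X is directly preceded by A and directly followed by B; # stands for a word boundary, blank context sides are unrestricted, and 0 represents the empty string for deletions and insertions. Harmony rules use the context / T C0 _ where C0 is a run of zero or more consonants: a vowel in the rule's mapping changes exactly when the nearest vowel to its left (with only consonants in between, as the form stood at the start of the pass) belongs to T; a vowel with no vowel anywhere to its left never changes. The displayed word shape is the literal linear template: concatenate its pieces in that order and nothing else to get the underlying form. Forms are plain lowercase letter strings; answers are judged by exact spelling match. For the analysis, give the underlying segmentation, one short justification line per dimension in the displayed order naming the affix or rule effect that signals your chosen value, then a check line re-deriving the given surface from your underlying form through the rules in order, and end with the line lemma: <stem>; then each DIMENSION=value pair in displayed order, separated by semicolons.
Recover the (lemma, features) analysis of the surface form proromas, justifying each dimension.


underlying: p-roro-m-z
SUR=vo - signalled by the affix -m
CASE=ta - signalled by the affix -z
VEL=zo - signalled by the affix p-
check: proromz -> proromz -> proroms -> proromas -> proromas
lemma: roro; SUR=vo; CASE=ta; VEL=zo


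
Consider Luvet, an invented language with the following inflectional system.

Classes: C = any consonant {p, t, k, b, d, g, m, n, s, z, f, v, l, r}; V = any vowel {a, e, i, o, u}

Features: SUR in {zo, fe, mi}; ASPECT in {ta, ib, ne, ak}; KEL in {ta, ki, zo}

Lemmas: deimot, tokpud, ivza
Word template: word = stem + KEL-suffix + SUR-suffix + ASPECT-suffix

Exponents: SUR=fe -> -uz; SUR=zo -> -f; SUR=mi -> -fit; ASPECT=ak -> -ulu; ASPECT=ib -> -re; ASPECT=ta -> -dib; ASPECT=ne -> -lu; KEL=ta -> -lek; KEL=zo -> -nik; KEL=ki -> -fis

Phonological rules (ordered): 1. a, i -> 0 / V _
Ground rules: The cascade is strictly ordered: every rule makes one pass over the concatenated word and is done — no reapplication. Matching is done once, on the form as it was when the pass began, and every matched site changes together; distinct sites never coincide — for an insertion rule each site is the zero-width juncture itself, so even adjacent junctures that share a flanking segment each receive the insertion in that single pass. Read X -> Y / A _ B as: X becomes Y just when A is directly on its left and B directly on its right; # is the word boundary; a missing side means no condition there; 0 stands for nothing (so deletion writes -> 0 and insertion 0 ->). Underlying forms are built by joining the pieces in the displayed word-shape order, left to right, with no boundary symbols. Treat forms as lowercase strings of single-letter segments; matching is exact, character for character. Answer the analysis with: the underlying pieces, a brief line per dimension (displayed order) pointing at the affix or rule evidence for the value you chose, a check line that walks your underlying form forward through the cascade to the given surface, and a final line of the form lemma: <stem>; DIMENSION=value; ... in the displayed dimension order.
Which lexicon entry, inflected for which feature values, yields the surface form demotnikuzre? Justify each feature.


underlying: deimot-nik-uz-re
SUR=fe - signalled by the affix -uz
ASPECT=ib - signalled by the affix -re
KEL=zo - signalled by the affix -nik
check: deimotnikuzre -> demotnikuzre
lemma: deimot; SUR=fe; ASPECT=ib; KEL=zo


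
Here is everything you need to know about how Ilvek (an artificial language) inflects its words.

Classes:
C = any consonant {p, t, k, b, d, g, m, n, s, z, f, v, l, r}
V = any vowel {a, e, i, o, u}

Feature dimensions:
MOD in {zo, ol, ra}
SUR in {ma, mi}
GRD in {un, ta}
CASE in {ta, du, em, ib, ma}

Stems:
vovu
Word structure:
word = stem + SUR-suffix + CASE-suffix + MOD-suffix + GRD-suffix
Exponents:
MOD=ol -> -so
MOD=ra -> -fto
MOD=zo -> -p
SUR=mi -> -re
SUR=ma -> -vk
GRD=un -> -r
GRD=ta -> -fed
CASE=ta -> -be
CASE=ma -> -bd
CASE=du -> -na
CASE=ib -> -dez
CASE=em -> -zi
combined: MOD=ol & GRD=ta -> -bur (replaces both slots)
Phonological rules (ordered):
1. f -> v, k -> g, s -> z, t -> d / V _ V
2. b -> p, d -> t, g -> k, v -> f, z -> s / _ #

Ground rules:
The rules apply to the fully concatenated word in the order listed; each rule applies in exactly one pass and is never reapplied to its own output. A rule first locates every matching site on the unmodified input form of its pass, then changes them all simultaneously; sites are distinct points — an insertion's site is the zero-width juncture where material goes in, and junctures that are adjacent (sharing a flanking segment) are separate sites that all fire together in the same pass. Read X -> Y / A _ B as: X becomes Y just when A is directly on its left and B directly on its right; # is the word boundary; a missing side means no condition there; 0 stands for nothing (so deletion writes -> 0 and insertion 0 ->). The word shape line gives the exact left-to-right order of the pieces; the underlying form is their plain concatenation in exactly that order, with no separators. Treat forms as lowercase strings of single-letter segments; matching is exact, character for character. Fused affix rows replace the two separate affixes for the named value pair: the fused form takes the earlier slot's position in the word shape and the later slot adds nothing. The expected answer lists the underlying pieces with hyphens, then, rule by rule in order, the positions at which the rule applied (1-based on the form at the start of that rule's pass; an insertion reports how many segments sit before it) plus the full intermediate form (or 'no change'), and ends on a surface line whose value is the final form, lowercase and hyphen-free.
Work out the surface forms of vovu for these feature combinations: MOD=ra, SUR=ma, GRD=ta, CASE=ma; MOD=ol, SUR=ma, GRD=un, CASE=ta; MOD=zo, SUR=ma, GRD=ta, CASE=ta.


cell MOD=ra, SUR=ma, GRD=ta, CASE=ma:
underlying: vovu-vk-bd-fto-fed
1. f -> v, k -> g, s -> z, t -> d / V _ V: fires at position(s) 12: vovuvkbdftoved
2. b -> p, d -> t, g -> k, v -> f, z -> s / _ #: fires at position(s) 14: vovuvkbdftovet
surface: vovuvkbdftovet

cell MOD=ol, SUR=ma, GRD=un, CASE=ta:
underlying: vovu-vk-be-so-r
1. f -> v, k -> g, s -> z, t -> d / V _ V: fires at position(s) 9: vovuvkbezor
2. b -> p, d -> t, g -> k, v -> f, z -> s / _ #: no change
surface: vovuvkbezor

cell MOD=zo, SUR=ma, GRD=ta, CASE=ta:
underlying: vovu-vk-be-p-fed
1. f -> v, k -> g, s -> z, t -> d / V _ V: no change
2. b -> p, d -> t, g -> k, v -> f, z -> s / _ #: fires at position(s) 12: vovuvkbepfet
surface: vovuvkbepfet


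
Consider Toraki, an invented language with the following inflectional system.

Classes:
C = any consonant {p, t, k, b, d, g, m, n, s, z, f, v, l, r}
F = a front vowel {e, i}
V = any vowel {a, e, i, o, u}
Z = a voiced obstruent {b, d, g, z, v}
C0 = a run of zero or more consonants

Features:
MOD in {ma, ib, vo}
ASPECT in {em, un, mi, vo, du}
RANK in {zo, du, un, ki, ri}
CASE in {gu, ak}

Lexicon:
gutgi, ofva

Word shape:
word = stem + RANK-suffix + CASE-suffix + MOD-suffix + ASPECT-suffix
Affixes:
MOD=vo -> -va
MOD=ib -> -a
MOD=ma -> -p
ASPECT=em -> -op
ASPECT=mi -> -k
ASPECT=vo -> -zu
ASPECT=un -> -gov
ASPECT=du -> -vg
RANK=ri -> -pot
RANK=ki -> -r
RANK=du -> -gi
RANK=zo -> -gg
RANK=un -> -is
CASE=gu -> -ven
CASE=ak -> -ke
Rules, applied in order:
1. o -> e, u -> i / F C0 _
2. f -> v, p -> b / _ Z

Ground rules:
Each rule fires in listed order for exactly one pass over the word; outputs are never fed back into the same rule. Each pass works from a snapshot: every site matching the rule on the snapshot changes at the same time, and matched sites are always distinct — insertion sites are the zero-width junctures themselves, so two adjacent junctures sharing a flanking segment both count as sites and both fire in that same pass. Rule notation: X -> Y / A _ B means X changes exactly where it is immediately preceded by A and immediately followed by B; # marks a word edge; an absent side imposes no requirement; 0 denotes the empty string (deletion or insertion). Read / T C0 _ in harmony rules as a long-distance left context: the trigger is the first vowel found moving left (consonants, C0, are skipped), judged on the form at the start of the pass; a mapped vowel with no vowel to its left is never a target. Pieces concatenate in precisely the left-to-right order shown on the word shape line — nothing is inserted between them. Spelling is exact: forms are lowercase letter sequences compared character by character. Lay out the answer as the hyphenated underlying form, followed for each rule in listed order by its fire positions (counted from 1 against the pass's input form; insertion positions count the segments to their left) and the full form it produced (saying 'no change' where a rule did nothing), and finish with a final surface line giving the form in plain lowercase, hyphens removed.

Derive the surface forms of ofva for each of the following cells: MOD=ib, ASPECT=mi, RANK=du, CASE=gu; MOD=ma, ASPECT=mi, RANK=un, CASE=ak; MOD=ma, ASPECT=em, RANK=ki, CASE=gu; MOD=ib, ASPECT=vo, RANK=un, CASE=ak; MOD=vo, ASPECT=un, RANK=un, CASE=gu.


cell MOD=ib, ASPECT=mi, RANK=du, CASE=gu:
underlying: ofva-gi-ven-a-k
1. o -> e, u -> i / F C0 _: no change
2. f -> v, p -> b / _ Z: fires at position(s) 2: ovvagivenak
surface: ovvagivenak

cell MOD=ma, ASPECT=mi, RANK=un, CASE=ak:
underlying: ofva-is-ke-p-k
1. o -> e, u -> i / F C0 _: no change
2. f -> v, p -> b / _ Z: fires at position(s) 2: ovvaiskepk
surface: ovvaiskepk

cell MOD=ma, ASPECT=em, RANK=ki, CASE=gu:
underlying: ofva-r-ven-p-op
1. o -> e, u -> i / F C0 _: fires at position(s) 10: ofvarvenpep
2. f -> v, p -> b / _ Z: fires at position(s) 2: ovvarvenpep
surface: ovvarvenpep

cell MOD=ib, ASPECT=vo, RANK=un, CASE=ak:
underlying: ofva-is-ke-a-zu
1. o -> e, u -> i / F C0 _: no change
2. f -> v, p -> b / _ Z: fires at position(s) 2: ovvaiskeazu
surface: ovvaiskeazu

cell MOD=vo, ASPECT=un, RANK=un, CASE=gu:
underlying: ofva-is-ven-va-gov
1. o -> e, u -> i / F C0 _: no change
2. f -> v, p -> b / _ Z: fires at position(s) 2: ovvaisvenvagov
surface: ovvaisvenvagov


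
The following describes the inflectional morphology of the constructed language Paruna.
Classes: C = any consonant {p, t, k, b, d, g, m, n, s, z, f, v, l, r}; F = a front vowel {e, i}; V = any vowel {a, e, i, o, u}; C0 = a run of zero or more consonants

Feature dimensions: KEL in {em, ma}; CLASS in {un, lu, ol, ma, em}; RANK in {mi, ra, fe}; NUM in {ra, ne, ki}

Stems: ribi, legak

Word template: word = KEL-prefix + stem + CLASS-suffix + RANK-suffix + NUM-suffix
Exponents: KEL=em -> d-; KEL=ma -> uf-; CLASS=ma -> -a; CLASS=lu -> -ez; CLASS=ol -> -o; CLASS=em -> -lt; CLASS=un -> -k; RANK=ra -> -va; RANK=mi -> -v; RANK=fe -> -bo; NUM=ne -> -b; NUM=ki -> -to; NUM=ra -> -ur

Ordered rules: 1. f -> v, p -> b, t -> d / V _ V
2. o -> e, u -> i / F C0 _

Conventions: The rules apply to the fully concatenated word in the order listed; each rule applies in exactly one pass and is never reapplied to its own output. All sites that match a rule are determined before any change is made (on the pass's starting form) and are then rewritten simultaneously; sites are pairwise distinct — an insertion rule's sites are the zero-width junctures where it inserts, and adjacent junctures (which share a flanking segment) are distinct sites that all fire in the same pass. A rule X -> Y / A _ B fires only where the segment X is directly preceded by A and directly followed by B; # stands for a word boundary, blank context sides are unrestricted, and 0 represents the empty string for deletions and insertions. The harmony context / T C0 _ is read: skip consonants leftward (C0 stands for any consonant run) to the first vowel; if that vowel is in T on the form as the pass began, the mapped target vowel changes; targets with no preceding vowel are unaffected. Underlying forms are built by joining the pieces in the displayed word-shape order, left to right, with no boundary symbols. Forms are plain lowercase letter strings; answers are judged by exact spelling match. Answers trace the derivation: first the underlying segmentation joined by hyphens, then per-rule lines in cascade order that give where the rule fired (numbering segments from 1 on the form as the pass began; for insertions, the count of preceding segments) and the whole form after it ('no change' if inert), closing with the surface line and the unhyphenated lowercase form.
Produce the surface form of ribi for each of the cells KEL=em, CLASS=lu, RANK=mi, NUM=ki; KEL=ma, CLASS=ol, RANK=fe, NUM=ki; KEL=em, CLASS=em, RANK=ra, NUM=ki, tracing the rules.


cell KEL=em, CLASS=lu, RANK=mi, NUM=ki:
underlying: d-ribi-ez-v-to
1. f -> v, p -> b, t -> d / V _ V: no change
2. o -> e, u -> i / F C0 _: fires at position(s) 10: dribiezvte
surface: dribiezvte

cell KEL=ma, CLASS=ol, RANK=fe, NUM=ki:
underlying: uf-ribi-o-bo-to
1. f -> v, p -> b, t -> d / V _ V: fires at position(s) 10: ufribiobodo
2. o -> e, u -> i / F C0 _: fires at position(s) 7: ufribiebodo
surface: ufribiebodo

cell KEL=em, CLASS=em, RANK=ra, NUM=ki:
underlying: d-ribi-lt-va-to
1. f -> v, p -> b, t -> d / V _ V: fires at position(s) 10: dribiltvado
2. o -> e, u -> i / F C0 _: no change
surface: dribiltvado


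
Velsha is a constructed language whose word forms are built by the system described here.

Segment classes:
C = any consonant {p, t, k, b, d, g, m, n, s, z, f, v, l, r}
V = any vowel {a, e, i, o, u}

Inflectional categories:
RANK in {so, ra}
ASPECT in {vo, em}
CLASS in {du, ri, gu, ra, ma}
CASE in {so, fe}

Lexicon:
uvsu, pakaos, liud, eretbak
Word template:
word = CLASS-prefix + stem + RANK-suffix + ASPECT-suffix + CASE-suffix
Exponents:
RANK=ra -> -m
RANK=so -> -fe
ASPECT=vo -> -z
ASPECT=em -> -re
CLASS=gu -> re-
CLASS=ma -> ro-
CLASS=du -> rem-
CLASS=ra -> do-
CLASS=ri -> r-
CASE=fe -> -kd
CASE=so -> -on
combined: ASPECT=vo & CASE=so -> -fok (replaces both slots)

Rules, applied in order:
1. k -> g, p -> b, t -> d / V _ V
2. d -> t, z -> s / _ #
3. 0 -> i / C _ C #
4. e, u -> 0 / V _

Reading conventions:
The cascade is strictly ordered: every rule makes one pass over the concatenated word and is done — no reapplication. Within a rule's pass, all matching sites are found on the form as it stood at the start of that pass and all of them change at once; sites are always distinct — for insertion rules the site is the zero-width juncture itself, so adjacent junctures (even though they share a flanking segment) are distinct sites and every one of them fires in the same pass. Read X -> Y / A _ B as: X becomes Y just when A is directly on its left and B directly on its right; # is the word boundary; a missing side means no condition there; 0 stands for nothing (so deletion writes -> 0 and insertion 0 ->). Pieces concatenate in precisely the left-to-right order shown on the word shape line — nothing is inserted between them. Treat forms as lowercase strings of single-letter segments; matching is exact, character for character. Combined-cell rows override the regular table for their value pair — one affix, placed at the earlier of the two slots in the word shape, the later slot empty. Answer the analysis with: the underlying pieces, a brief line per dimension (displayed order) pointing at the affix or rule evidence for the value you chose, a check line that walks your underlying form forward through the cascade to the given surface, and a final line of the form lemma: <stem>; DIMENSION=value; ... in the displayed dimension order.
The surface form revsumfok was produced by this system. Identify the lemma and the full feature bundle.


underlying: re-uvsu-m-fok
RANK=ra - signalled by the affix -m
ASPECT=vo - signalled by the combined affix row
CLASS=gu - signalled by the affix re-
CASE=so - signalled by the combined affix row
check: reuvsumfok -> reuvsumfok -> reuvsumfok -> reuvsumfok -> revsumfok
lemma: uvsu; RANK=ra; ASPECT=vo; CLASS=gu; CASE=so


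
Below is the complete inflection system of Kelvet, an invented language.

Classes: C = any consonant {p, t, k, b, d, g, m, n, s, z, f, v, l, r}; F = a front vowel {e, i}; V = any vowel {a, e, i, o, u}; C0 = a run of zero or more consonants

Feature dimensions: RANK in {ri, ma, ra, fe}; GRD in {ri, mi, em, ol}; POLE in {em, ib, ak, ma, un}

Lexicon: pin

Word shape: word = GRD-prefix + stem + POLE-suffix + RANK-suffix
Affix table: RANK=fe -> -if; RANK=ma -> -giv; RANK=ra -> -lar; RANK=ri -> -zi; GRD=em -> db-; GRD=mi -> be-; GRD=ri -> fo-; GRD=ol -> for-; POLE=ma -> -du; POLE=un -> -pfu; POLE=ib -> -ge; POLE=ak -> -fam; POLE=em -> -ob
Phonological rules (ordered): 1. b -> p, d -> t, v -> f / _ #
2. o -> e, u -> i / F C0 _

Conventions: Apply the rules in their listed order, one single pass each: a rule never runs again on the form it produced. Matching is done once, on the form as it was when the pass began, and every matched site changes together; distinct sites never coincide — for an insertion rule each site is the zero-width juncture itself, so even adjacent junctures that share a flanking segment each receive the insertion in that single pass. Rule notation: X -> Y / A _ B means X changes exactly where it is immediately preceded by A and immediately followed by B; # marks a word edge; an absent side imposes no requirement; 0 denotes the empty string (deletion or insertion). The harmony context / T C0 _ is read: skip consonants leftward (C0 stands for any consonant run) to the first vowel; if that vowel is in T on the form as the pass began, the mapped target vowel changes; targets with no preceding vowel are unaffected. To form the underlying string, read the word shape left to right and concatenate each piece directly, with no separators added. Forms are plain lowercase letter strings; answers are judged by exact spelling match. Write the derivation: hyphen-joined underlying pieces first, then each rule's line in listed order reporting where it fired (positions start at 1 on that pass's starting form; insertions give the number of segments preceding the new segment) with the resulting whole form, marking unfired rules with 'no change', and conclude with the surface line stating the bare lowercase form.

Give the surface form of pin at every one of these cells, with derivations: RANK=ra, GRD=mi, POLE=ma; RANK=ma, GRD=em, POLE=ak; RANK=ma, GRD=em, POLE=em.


cell RANK=ra, GRD=mi, POLE=ma:
underlying: be-pin-du-lar
1. b -> p, d -> t, v -> f / _ #: no change
2. o -> e, u -> i / F C0 _: fires at position(s) 7: bepindilar
surface: bepindilar

cell RANK=ma, GRD=em, POLE=ak:
underlying: db-pin-fam-giv
1. b -> p, d -> t, v -> f / _ #: fires at position(s) 11: dbpinfamgif
2. o -> e, u -> i / F C0 _: no change
surface: dbpinfamgif

cell RANK=ma, GRD=em, POLE=em:
underlying: db-pin-ob-giv
1. b -> p, d -> t, v -> f / _ #: fires at position(s) 10: dbpinobgif
2. o -> e, u -> i / F C0 _: fires at position(s) 6: dbpinebgif
surface: dbpinebgif


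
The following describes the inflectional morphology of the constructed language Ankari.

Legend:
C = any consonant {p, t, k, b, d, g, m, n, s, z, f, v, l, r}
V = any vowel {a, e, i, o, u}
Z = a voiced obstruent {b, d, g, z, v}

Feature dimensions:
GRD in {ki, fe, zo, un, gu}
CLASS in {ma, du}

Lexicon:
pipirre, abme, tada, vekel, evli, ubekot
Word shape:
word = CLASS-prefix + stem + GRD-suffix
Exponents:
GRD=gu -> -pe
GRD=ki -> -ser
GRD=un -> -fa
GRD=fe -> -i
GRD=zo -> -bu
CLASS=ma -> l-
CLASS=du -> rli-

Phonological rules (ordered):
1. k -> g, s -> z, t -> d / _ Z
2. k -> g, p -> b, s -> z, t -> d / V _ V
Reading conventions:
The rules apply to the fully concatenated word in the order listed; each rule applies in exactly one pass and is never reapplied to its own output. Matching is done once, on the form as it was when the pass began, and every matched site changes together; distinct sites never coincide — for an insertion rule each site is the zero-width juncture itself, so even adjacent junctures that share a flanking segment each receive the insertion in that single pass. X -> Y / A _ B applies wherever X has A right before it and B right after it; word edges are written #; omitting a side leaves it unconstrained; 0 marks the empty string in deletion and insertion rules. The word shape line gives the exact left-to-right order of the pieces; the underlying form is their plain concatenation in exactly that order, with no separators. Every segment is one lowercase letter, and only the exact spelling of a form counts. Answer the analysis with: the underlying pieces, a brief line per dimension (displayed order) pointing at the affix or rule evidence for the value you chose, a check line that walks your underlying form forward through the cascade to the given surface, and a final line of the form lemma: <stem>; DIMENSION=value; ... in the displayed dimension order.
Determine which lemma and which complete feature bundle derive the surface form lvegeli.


underlying: l-vekel-i
GRD=fe - signalled by the affix -i
CLASS=ma - signalled by the affix l-
check: lvekeli -> lvekeli -> lvegeli
lemma: vekel; GRD=fe; CLASS=ma


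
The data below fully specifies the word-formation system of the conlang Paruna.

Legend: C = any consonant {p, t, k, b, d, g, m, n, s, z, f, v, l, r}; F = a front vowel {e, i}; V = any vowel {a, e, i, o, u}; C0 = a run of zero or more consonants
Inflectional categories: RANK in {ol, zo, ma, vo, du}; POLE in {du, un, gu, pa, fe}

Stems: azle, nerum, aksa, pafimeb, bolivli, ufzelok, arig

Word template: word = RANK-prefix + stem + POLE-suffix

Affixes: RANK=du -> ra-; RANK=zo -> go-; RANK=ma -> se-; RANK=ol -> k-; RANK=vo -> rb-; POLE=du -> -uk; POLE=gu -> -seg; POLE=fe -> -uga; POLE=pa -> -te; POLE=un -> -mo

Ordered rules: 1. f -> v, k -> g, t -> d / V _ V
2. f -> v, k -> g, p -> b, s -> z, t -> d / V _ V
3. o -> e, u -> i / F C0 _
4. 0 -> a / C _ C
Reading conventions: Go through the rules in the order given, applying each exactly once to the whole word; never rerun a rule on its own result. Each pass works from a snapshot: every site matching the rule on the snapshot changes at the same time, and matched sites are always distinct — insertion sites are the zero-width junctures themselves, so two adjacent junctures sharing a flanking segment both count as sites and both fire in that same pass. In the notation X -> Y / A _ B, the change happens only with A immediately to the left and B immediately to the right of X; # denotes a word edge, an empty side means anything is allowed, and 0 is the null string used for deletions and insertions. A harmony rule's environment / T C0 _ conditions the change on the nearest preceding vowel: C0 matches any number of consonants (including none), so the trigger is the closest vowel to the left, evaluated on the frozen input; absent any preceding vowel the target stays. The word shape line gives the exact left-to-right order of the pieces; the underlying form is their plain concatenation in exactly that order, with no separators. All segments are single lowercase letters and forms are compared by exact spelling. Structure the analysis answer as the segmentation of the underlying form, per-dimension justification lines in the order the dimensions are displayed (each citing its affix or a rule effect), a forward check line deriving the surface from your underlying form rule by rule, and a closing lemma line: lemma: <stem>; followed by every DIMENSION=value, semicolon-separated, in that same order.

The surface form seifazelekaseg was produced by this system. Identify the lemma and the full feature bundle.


underlying: se-ufzelok-seg
RANK=ma - signalled by the affix se-
POLE=gu - signalled by the affix -seg
check: seufzelokseg -> seufzelokseg -> seufzelokseg -> seifzelekseg -> seifazelekaseg
lemma: ufzelok; RANK=ma; POLE=gu


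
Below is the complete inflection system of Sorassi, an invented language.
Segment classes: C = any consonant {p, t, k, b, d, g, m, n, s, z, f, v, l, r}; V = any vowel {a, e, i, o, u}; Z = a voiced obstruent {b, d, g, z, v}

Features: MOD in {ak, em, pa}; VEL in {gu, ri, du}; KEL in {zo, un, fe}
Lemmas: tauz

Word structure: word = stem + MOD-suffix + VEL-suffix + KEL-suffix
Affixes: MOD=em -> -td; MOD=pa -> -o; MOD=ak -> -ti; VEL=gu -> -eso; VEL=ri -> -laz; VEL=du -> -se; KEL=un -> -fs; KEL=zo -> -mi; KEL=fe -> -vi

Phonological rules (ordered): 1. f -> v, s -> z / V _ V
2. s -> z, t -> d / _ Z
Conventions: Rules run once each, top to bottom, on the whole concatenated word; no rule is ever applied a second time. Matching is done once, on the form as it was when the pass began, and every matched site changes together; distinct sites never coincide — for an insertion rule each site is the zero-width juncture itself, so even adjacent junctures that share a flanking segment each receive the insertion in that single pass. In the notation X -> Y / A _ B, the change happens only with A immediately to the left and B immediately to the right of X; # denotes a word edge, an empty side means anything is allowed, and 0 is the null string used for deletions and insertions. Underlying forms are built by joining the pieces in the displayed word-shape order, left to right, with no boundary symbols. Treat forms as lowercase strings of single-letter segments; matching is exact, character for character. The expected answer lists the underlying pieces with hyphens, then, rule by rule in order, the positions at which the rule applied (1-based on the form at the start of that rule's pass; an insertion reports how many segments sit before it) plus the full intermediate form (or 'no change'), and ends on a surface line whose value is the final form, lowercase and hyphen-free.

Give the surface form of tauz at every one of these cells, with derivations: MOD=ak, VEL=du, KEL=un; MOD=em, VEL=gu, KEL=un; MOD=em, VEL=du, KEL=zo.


cell MOD=ak, VEL=du, KEL=un:
underlying: tauz-ti-se-fs
1. f -> v, s -> z / V _ V: fires at position(s) 7: tauztizefs
2. s -> z, t -> d / _ Z: no change
surface: tauztizefs

cell MOD=em, VEL=gu, KEL=un:
underlying: tauz-td-eso-fs
1. f -> v, s -> z / V _ V: fires at position(s) 8: tauztdezofs
2. s -> z, t -> d / _ Z: fires at position(s) 5: tauzddezofs
surface: tauzddezofs

cell MOD=em, VEL=du, KEL=zo:
underlying: tauz-td-se-mi
1. f -> v, s -> z / V _ V: no change
2. s -> z, t -> d / _ Z: fires at position(s) 5: tauzddsemi
surface: tauzddsemi
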